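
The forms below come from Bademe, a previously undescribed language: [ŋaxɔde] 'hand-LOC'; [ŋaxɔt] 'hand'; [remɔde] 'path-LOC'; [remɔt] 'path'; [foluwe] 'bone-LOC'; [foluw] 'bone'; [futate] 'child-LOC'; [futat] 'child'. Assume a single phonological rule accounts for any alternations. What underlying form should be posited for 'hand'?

/ŋaxɔd/

In [ŋaxɔde] and [ŋaxɔt] the final segment of 'hand' alternates: [d] ~ [t].
But 'child' keeps [t] in both environments ([futate], [futat]), so there is no rule changing /t/ to [d] before the LOC suffix.
The alternation reflects word-final obstruent devoicing: voiced obstruents become voiceless word-finally. /d/ is underlying.
The underlying form of 'hand' is therefore /ŋaxɔd/.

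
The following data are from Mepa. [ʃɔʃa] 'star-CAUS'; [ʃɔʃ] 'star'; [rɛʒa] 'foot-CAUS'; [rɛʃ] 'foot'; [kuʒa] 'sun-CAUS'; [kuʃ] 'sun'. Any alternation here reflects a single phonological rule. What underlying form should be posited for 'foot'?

'foot' shows [ʒ] ~ [ʃ] at the end of the stem ([rɛʒa] vs [rɛʃ]).
If /ʃ/ were underlying and a rule turned it into [ʒ] before the CAUS suffix, 'star' would also alternate; but it has [ʃ] in both [ʃɔʃa] and [ʃɔʃ].
The underlying segment must be /ʒ/; voiced obstruents become voiceless word-finally, yielding [ʃ] there.

/rɛʒ/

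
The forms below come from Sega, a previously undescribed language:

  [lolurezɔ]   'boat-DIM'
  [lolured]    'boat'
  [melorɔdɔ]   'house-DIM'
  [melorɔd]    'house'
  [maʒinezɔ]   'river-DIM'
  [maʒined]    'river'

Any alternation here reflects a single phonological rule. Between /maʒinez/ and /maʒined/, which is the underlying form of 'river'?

/maʒinez/

In [maʒinezɔ] and [maʒined] the final segment of 'river' alternates: [z] ~ [d].
If /d/ were underlying and a rule turned it into [z] before the DIM suffix, 'house' would also alternate; but it has [d] in both [melorɔdɔ] and [melorɔd].
The underlying segment must be /z/; voiced fricatives become stops word-finally, yielding [d] there.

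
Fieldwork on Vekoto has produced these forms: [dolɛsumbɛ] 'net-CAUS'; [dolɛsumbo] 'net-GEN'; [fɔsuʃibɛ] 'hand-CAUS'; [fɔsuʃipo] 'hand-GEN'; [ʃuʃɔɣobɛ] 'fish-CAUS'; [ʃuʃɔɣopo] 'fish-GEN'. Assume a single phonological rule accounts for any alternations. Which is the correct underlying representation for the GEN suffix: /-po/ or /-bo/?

/-po/

The GEN morpheme has two allomorphs, [-bo] and [-po].
The CAUS suffix, which begins with [b], is invariant after every stem; so [b] is not altered by any rule here.
So the underlying form is /-po/, and voiceless stops become voiced after a nasal.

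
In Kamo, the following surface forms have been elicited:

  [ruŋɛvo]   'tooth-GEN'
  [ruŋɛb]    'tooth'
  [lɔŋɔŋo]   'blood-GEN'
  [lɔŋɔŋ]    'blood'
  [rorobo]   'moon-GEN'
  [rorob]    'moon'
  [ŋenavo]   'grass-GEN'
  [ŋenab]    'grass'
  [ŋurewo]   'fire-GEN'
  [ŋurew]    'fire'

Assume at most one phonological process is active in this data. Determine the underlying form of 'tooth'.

/ruŋɛv/

The stem for 'tooth' ends in [v] in [ruŋɛvo] but [b] in [ruŋɛb].
The stem 'moon' ([rorobo], [rorob]) shows [b] unchanged in both environments, so [b] cannot be basic with [v] derived before the GEN suffix.
So /v/ is underlying, and a rule of word-final hardening — voiced fricatives become stops word-finally — gives [b].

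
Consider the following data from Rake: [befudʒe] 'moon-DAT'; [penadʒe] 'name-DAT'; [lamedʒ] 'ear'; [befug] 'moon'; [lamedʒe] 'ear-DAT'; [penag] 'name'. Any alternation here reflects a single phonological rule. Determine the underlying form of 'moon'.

/befug/

In [befudʒe] and [befug] the final segment of 'moon' alternates: [dʒ] ~ [g].
If /dʒ/ were underlying and a rule turned it into [g] in isolation, 'ear' would also alternate; but it has [dʒ] in both [lamedʒe] and [lamedʒ].
The alternation reflects palatalization before a front vowel: /g/ becomes palato-alveolar [dʒ] before a front vowel. /g/ is underlying.
So 'moon' = /befug/.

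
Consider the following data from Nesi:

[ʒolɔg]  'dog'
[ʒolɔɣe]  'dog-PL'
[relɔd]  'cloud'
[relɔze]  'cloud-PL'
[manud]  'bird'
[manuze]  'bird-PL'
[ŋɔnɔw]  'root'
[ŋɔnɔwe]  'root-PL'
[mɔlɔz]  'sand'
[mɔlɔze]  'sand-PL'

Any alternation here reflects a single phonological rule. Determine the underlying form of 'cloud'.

The root 'cloud' surfaces as [relɔd] and [relɔze], with a stem-final [d] ~ [z] alternation.
But 'sand' keeps [z] in both environments ([mɔlɔz], [mɔlɔze]), so there is no rule changing /z/ to [d] in isolation.
The underlying segment must be /d/; voiced stops become fricatives between vowels, yielding [z] there.

/relɔd/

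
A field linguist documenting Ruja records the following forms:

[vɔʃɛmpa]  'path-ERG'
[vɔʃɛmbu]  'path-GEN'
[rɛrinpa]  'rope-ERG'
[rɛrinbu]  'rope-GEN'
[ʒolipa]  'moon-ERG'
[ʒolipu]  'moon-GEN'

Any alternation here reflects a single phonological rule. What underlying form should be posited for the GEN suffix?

/-bu/

The GEN morpheme has two allomorphs, [-bu] and [-pu].
By contrast the ERG suffix keeps its initial [p] throughout — that segment must be underlying.
The GEN suffix is therefore /-bu/ underlyingly, with post-vocalic devoicing: voiced stops become voiceless after a vowel.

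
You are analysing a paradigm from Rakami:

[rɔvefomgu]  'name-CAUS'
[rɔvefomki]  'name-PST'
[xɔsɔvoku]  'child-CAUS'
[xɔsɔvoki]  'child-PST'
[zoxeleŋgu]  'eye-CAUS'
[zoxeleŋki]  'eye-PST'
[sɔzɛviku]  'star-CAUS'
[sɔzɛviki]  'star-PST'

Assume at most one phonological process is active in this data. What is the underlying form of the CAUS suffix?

The CAUS morpheme has two allomorphs, [-gu] and [-ku].
By contrast the PST suffix keeps its initial [k] throughout — that segment must be underlying.
The CAUS suffix is therefore /-gu/ underlyingly, with post-vocalic devoicing: voiced stops become voiceless after a vowel.

/-gu/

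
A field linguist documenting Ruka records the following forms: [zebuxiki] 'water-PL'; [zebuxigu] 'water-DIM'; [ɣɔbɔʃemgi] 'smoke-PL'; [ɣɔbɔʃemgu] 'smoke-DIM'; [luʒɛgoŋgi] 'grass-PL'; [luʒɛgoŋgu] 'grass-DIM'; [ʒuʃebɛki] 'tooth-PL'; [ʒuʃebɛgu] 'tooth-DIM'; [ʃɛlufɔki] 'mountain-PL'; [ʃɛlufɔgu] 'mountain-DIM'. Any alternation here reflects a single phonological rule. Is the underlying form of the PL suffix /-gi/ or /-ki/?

/-ki/

The PL suffix surfaces as [-gi] and [-ki], depending on the final segment of the stem.
By contrast the DIM suffix keeps its initial [g] throughout — that segment must be underlying.
The PL suffix is therefore /-ki/ underlyingly, with post-nasal voicing: voiceless stops become voiced after a nasal.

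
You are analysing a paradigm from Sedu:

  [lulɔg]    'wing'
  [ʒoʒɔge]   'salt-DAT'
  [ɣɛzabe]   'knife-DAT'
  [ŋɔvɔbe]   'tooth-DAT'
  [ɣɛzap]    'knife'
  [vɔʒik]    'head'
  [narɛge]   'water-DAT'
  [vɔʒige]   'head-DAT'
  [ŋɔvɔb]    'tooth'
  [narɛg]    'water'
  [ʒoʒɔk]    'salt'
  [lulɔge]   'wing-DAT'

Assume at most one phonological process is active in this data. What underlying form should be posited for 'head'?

/vɔʒik/

The stem for 'head' ends in [g] in [vɔʒige] but [k] in [vɔʒik].
Compare 'wing', with invariant [g] in [lulɔge] and [lulɔg]: an analysis with underlying /g/ and a rule producing [k] in isolation would wrongly predict alternation here too.
Therefore /k/ is basic and [g] is derived by intervocalic voicing (voiceless stops become voiced between vowels).
The underlying form of 'head' is therefore /vɔʒik/.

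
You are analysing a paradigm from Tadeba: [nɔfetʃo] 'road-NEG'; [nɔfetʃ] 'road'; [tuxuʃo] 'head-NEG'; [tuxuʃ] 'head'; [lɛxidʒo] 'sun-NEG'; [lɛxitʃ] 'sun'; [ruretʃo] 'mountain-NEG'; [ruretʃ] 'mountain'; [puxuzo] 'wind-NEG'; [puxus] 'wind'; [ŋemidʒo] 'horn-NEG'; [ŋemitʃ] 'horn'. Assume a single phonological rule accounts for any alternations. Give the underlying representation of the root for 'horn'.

/ŋemidʒ/

The stem for 'horn' ends in [dʒ] in [ŋemidʒo] but [tʃ] in [ŋemitʃ].
The stem 'road' ([nɔfetʃo], [nɔfetʃ]) shows [tʃ] unchanged in both environments, so [tʃ] cannot be basic with [dʒ] derived before the NEG suffix.
So /dʒ/ is underlying, and a rule of word-final obstruent devoicing — voiced obstruents become voiceless word-finally — gives [tʃ].
The underlying form of 'horn' is therefore /ŋemidʒ/.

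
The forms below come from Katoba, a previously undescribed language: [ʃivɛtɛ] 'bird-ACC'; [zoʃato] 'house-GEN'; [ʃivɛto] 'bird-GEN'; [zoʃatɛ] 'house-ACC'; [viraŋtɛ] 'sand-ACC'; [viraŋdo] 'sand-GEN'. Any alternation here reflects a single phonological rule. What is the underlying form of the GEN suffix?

The GEN morpheme has two allomorphs, [-do] and [-to].
By contrast the ACC suffix keeps its initial [t] throughout — that segment must be underlying.
The GEN suffix is therefore /-do/ underlyingly, with post-vocalic devoicing: voiced stops become voiceless after a vowel.

/-do/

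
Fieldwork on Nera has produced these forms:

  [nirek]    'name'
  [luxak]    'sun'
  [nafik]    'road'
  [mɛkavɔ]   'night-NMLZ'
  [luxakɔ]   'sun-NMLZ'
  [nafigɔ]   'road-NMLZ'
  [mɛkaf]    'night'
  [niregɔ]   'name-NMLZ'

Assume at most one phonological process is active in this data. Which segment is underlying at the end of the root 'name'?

/g/

The stem for 'name' ends in [k] in [nirek] but [g] in [niregɔ].
Compare 'sun', with invariant [k] in [luxak] and [luxakɔ]: an analysis with underlying /k/ and a rule producing [g] before the NMLZ suffix would wrongly predict alternation here too.
Therefore /g/ is basic and [k] is derived by word-final obstruent devoicing (voiced obstruents become voiceless word-finally).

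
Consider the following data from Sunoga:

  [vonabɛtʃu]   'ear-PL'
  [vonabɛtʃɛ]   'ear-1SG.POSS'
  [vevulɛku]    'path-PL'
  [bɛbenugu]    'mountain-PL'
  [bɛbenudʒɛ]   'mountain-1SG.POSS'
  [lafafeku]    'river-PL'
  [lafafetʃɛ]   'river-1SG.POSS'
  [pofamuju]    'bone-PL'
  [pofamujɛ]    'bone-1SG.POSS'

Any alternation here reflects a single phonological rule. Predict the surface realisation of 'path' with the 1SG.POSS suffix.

[vevulɛtʃɛ]

'river' shows [k] ~ [tʃ] at the end of the stem ([lafafeku] vs [lafafetʃɛ]).
Compare 'ear', with invariant [tʃ] in [vonabɛtʃu] and [vonabɛtʃɛ]: an analysis with underlying /tʃ/ and a rule producing [k] before the PL suffix would wrongly predict alternation here too.
The underlying segment must be /k/; /k/ and /g/ become palato-alveolar [tʃ] and [dʒ] before a front vowel, yielding [tʃ] there.
The one attested form of 'path', [vevulɛku], shows underlying /vevulɛk/. Applying the same rule before a front vowel gives [vevulɛtʃɛ].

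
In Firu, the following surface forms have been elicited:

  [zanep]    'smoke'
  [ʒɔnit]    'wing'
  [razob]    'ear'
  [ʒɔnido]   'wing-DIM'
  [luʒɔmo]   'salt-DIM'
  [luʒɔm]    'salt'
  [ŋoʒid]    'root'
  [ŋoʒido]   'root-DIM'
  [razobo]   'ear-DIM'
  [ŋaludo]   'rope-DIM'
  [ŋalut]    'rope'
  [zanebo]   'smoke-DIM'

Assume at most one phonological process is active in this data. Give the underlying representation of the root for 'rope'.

/ŋalut/

'rope' shows [t] ~ [d] at the end of the stem ([ŋalut] vs [ŋaludo]).
If /d/ were underlying and a rule turned it into [t] in isolation, 'root' would also alternate; but it has [d] in both [ŋoʒid] and [ŋoʒido].
So /t/ is underlying, and a rule of intervocalic voicing — voiceless stops become voiced between vowels — gives [d].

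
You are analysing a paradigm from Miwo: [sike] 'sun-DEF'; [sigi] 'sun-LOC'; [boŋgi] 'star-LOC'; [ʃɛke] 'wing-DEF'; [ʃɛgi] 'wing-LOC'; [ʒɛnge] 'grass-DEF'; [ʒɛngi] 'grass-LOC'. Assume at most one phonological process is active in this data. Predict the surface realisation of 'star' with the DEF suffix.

[boŋge]

The DEF morpheme has two allomorphs, [-ge] and [-ke].
The LOC suffix, which begins with [g], is invariant after every stem; so [g] is not altered by any rule here.
The DEF suffix is therefore /-ke/ underlyingly, with post-nasal voicing: voiceless stops become voiced after a nasal.
After 'star', which ends in a nasal, the suffix surfaces as [-ge], giving [boŋge].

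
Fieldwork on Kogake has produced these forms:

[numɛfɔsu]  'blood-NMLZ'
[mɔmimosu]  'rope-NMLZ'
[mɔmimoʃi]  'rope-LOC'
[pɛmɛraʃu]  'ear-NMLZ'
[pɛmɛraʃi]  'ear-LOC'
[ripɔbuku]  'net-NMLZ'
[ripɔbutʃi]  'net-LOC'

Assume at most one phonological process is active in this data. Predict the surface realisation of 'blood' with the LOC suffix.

[numɛfɔʃi]

The stem for 'rope' ends in [s] in [mɔmimosu] but [ʃ] in [mɔmimoʃi].
But 'ear' keeps [ʃ] in both environments ([pɛmɛraʃu], [pɛmɛraʃi]), so there is no rule changing /ʃ/ to [s] before the NMLZ suffix.
Therefore /s/ is basic and [ʃ] is derived by palatalization before a front vowel (/k/ and /s/ become palato-alveolar [tʃ] and [ʃ] before a front vowel).
From [numɛfɔsu] the stem 'blood' is /numɛfɔs/; before a front vowel this yields [numɛfɔʃi].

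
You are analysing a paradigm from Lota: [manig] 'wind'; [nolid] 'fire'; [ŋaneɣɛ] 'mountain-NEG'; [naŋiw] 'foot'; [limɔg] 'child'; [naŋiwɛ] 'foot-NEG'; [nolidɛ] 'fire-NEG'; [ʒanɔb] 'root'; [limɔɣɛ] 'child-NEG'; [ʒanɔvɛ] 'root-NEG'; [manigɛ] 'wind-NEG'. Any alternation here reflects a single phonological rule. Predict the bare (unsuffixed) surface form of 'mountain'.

In [limɔɣɛ] and [limɔg] the final segment of 'child' alternates: [ɣ] ~ [g].
Compare 'wind', with invariant [g] in [manigɛ] and [manig]: an analysis with underlying /g/ and a rule producing [ɣ] before the NEG suffix would wrongly predict alternation here too.
So /ɣ/ is underlying, and a rule of word-final hardening — voiced fricatives become stops word-finally — gives [g].
From [ŋaneɣɛ] the stem 'mountain' is /ŋaneɣ/; word-finally this yields [ŋaneg].

[ŋaneg]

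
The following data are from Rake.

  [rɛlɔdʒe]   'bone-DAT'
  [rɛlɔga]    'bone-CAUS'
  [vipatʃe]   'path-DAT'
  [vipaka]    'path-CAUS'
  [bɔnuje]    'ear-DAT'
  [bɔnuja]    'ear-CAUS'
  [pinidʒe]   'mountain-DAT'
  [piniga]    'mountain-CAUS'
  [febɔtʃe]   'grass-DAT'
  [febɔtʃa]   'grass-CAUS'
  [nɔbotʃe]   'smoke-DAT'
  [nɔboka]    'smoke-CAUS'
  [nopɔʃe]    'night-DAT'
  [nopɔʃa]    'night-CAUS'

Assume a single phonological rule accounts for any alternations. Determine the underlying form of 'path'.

The root 'path' surfaces as [vipatʃe] and [vipaka], with a stem-final [tʃ] ~ [k] alternation.
The stem 'grass' ([febɔtʃe], [febɔtʃa]) shows [tʃ] unchanged in both environments, so [tʃ] cannot be basic with [k] derived before the CAUS suffix.
The alternation reflects palatalization before a front vowel: /k/ and /g/ become palato-alveolar [tʃ] and [dʒ] before a front vowel. /k/ is underlying.
The underlying form of 'path' is therefore /vipak/.

/vipak/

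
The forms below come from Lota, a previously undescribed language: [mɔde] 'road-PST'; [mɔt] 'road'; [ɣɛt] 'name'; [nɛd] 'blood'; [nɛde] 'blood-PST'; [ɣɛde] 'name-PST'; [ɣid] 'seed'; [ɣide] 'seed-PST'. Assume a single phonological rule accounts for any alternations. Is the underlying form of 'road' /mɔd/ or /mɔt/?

/mɔt/

In [mɔt] and [mɔde] the final segment of 'road' alternates: [t] ~ [d].
The stem 'seed' ([ɣid], [ɣide]) shows [d] unchanged in both environments, so [d] cannot be basic with [t] derived in isolation.
So /t/ is underlying, and a rule of intervocalic voicing — voiceless stops become voiced between vowels — gives [d].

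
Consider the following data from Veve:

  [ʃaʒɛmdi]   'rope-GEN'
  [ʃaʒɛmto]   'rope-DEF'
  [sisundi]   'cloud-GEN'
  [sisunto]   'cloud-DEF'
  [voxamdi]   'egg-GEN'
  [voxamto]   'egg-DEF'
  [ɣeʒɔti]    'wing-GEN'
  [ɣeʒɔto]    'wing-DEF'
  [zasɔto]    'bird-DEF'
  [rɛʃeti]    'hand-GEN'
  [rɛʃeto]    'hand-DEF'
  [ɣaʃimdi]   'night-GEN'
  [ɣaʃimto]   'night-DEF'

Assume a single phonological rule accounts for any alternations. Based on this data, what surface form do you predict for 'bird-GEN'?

The GEN suffix surfaces as [-di] and [-ti], depending on the final segment of the stem.
The DEF suffix, which begins with [t], is invariant after every stem; so [t] is not altered by any rule here.
The GEN suffix is therefore /-di/ underlyingly, with post-vocalic devoicing: voiced stops become voiceless after a vowel.
After 'bird', which ends in a vowel, the suffix surfaces as [-ti], giving [zasɔti].

[zasɔti]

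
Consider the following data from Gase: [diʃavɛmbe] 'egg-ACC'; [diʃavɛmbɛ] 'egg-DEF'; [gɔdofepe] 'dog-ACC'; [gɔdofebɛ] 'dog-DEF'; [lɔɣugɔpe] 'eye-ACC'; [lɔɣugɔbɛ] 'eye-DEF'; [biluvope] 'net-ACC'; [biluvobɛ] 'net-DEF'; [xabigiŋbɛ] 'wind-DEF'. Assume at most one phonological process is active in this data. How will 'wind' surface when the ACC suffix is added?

The ACC morpheme has two allomorphs, [-be] and [-pe].
The DEF suffix, which begins with [b], is invariant after every stem; so [b] is not altered by any rule here.
The ACC suffix is therefore /-pe/ underlyingly, with post-nasal voicing: voiceless stops become voiced after a nasal.
After 'wind', which ends in a nasal, the suffix surfaces as [-be], giving [xabigiŋbe].

[xabigiŋbe]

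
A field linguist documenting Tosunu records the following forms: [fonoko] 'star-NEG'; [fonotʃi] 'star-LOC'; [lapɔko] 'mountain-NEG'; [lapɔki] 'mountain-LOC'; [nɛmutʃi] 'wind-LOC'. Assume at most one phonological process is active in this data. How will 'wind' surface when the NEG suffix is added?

[nɛmuko]

The root 'star' surfaces as [fonoko] and [fonotʃi], with a stem-final [k] ~ [tʃ] alternation.
But 'mountain' keeps [k] in both environments ([lapɔko], [lapɔki]), so there is no rule changing /k/ to [tʃ] before the LOC suffix.
The alternation reflects depalatalization: palato-alveolar /tʃ/ becomes [k] when no front vowel follows. /tʃ/ is underlying.
The one attested form of 'wind', [nɛmutʃi], shows underlying /nɛmutʃ/. Applying the same rule when no front vowel follows gives [nɛmuko].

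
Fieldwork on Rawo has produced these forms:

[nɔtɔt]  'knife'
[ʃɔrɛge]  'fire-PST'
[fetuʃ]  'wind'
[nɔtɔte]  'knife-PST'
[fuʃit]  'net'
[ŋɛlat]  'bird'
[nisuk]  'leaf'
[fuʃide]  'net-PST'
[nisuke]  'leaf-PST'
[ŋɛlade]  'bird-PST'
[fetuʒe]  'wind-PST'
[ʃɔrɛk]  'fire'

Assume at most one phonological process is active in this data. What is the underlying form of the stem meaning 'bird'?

/ŋɛlad/

The stem for 'bird' ends in [t] in [ŋɛlat] but [d] in [ŋɛlade].
Compare 'knife', with invariant [t] in [nɔtɔt] and [nɔtɔte]: an analysis with underlying /t/ and a rule producing [d] before the PST suffix would wrongly predict alternation here too.
The alternation reflects word-final obstruent devoicing: voiced obstruents become voiceless word-finally. /d/ is underlying.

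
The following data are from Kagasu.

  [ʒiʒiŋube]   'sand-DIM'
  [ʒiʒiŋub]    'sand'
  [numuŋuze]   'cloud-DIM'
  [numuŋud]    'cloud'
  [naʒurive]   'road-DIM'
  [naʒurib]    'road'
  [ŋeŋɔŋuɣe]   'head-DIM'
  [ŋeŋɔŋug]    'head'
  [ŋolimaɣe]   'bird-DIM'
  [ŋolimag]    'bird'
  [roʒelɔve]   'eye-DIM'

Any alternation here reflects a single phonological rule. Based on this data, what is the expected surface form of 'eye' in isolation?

The root 'road' surfaces as [naʒurive] and [naʒurib], with a stem-final [v] ~ [b] alternation.
If /b/ were underlying and a rule turned it into [v] before the DIM suffix, 'sand' would also alternate; but it has [b] in both [ʒiʒiŋube] and [ʒiʒiŋub].
The underlying segment must be /v/; voiced fricatives become stops word-finally, yielding [b] there.
From [roʒelɔve] the stem 'eye' is /roʒelɔv/; word-finally this yields [roʒelɔb].

[roʒelɔb]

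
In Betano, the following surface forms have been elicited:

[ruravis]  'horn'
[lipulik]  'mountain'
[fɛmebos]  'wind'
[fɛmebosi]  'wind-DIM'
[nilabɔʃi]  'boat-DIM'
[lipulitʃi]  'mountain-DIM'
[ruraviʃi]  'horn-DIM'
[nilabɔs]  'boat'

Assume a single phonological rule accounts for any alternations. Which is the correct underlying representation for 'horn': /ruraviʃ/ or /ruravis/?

/ruraviʃ/

'horn' shows [ʃ] ~ [s] at the end of the stem ([ruraviʃi] vs [ruravis]).
But 'wind' keeps [s] in both environments ([fɛmebosi], [fɛmebos]), so there is no rule changing /s/ to [ʃ] before the DIM suffix.
Therefore /ʃ/ is basic and [s] is derived by depalatalization (palato-alveolar /tʃ/ and /ʃ/ become [k] and [s] when no front vowel follows).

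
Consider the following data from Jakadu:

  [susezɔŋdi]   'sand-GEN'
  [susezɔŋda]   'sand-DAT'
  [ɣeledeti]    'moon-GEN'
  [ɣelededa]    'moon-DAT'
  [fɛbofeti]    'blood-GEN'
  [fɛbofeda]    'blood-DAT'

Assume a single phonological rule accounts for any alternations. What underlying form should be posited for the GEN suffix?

The GEN morpheme has two allomorphs, [-di] and [-ti].
The DAT suffix, which begins with [d], is invariant after every stem; so [d] is not altered by any rule here.
The GEN suffix is therefore /-ti/ underlyingly, with post-nasal voicing: voiceless stops become voiced after a nasal.

/-ti/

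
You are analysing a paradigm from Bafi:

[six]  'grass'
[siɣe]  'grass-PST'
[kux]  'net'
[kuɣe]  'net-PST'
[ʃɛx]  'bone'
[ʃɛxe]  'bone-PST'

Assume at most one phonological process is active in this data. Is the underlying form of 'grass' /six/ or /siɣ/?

/siɣ/

In [six] and [siɣe] the final segment of 'grass' alternates: [x] ~ [ɣ].
Compare 'bone', with invariant [x] in [ʃɛx] and [ʃɛxe]: an analysis with underlying /x/ and a rule producing [ɣ] before the PST suffix would wrongly predict alternation here too.
Therefore /ɣ/ is basic and [x] is derived by word-final obstruent devoicing (voiced obstruents become voiceless word-finally).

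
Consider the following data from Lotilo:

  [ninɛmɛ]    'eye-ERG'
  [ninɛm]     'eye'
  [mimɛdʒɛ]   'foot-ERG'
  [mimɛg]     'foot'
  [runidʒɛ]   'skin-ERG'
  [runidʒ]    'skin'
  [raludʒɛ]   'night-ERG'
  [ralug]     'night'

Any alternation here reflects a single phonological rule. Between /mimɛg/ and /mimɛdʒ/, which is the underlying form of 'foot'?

The root 'foot' surfaces as [mimɛdʒɛ] and [mimɛg], with a stem-final [dʒ] ~ [g] alternation.
The stem 'skin' ([runidʒɛ], [runidʒ]) shows [dʒ] unchanged in both environments, so [dʒ] cannot be basic with [g] derived in isolation.
Therefore /g/ is basic and [dʒ] is derived by palatalization before a front vowel (/g/ becomes palato-alveolar [dʒ] before a front vowel).

/mimɛg/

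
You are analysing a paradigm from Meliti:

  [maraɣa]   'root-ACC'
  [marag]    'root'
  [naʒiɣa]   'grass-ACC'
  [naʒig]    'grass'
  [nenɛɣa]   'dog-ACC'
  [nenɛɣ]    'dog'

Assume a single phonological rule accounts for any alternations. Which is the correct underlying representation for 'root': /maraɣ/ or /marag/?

The root 'root' surfaces as [maraɣa] and [marag], with a stem-final [ɣ] ~ [g] alternation.
The stem 'dog' ([nenɛɣa], [nenɛɣ]) shows [ɣ] unchanged in both environments, so [ɣ] cannot be basic with [g] derived in isolation.
So /g/ is underlying, and a rule of intervocalic spirantization — voiced stops become fricatives between vowels — gives [ɣ].

/marag/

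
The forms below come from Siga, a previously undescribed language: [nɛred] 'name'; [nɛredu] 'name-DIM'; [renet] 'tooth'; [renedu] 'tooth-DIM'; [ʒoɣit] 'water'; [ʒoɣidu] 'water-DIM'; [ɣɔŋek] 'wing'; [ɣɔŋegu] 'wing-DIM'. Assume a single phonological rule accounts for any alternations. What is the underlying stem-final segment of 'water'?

/t/

The root 'water' surfaces as [ʒoɣit] and [ʒoɣidu], with a stem-final [t] ~ [d] alternation.
But 'name' keeps [d] in both environments ([nɛred], [nɛredu]), so there is no rule changing /d/ to [t] in isolation.
The underlying segment must be /t/; voiceless stops become voiced between vowels, yielding [d] there.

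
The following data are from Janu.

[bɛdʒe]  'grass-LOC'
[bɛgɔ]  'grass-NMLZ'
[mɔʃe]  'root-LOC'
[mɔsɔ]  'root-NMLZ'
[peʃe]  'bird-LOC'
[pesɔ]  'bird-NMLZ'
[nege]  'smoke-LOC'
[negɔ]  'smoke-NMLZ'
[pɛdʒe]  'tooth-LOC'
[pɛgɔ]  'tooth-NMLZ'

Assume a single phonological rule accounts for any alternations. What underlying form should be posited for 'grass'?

In [bɛdʒe] and [bɛgɔ] the final segment of 'grass' alternates: [dʒ] ~ [g].
Compare 'smoke', with invariant [g] in [nege] and [negɔ]: an analysis with underlying /g/ and a rule producing [dʒ] before the LOC suffix would wrongly predict alternation here too.
The underlying segment must be /dʒ/; palato-alveolar /dʒ/ and /ʃ/ become [g] and [s] when no front vowel follows, yielding [g] there.

/bɛdʒ/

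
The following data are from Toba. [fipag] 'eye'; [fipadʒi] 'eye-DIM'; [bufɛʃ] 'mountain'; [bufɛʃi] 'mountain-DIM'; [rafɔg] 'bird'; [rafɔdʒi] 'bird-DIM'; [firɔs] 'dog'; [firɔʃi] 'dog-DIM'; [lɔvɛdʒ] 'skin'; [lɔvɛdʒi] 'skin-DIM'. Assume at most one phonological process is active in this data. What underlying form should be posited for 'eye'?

/fipag/

In [fipag] and [fipadʒi] the final segment of 'eye' alternates: [g] ~ [dʒ].
If /dʒ/ were underlying and a rule turned it into [g] in isolation, 'skin' would also alternate; but it has [dʒ] in both [lɔvɛdʒ] and [lɔvɛdʒi].
So /g/ is underlying, and a rule of palatalization before a front vowel — /g/ and /s/ become palato-alveolar [dʒ] and [ʃ] before a front vowel — gives [dʒ].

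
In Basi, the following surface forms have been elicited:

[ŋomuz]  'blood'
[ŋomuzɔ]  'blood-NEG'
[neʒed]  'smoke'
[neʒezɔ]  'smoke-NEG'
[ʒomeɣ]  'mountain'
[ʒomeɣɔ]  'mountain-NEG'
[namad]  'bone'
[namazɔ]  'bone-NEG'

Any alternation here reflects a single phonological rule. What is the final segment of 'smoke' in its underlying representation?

The stem for 'smoke' ends in [d] in [neʒed] but [z] in [neʒezɔ].
Compare 'blood', with invariant [z] in [ŋomuz] and [ŋomuzɔ]: an analysis with underlying /z/ and a rule producing [d] in isolation would wrongly predict alternation here too.
Therefore /d/ is basic and [z] is derived by intervocalic spirantization (voiced stops become fricatives between vowels).

/d/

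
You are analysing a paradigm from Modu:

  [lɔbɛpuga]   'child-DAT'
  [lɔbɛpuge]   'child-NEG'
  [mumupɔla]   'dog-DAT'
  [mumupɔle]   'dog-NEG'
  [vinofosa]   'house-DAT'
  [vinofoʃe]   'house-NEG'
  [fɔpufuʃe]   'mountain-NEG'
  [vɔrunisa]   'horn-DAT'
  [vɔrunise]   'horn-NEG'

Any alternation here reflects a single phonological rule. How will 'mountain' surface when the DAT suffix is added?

'house' shows [s] ~ [ʃ] at the end of the stem ([vinofosa] vs [vinofoʃe]).
If /s/ were underlying and a rule turned it into [ʃ] before the NEG suffix, 'horn' would also alternate; but it has [s] in both [vɔrunisa] and [vɔrunise].
The underlying segment must be /ʃ/; palato-alveolar /ʃ/ becomes [s] when no front vowel follows, yielding [s] there.
From [fɔpufuʃe] the stem 'mountain' is /fɔpufuʃ/; when no front vowel follows this yields [fɔpufusa].

[fɔpufusa]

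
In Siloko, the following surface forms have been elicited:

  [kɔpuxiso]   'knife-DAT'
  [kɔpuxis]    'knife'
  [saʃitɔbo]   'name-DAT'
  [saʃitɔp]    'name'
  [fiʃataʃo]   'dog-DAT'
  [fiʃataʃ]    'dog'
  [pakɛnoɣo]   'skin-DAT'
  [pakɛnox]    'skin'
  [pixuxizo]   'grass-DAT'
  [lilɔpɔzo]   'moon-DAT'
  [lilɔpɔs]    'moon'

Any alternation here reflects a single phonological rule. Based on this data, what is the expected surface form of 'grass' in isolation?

[pixuxis]

In [lilɔpɔzo] and [lilɔpɔs] the final segment of 'moon' alternates: [z] ~ [s].
The stem 'knife' ([kɔpuxiso], [kɔpuxis]) shows [s] unchanged in both environments, so [s] cannot be basic with [z] derived before the DAT suffix.
Therefore /z/ is basic and [s] is derived by word-final obstruent devoicing (voiced obstruents become voiceless word-finally).
The one attested form of 'grass', [pixuxizo], shows underlying /pixuxiz/. Applying the same rule word-finally gives [pixuxis].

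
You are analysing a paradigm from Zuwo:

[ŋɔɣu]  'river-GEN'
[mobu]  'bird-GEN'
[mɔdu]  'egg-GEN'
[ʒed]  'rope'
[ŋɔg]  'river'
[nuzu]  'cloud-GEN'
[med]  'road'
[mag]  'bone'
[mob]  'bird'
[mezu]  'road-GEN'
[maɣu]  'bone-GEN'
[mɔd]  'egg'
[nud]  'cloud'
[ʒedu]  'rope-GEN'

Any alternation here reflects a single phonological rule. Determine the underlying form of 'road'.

/mez/

The root 'road' surfaces as [mezu] and [med], with a stem-final [z] ~ [d] alternation.
Compare 'rope', with invariant [d] in [ʒedu] and [ʒed]: an analysis with underlying /d/ and a rule producing [z] before the GEN suffix would wrongly predict alternation here too.
So /z/ is underlying, and a rule of word-final hardening — voiced fricatives become stops word-finally — gives [d].
The underlying form of 'road' is therefore /mez/.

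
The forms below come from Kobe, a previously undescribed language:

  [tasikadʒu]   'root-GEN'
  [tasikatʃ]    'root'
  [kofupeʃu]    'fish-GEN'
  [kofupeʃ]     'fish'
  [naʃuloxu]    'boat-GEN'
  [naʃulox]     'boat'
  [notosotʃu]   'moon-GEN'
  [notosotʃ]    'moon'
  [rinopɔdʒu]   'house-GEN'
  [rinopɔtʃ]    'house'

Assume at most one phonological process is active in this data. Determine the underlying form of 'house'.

/rinopɔdʒ/

The root 'house' surfaces as [rinopɔdʒu] and [rinopɔtʃ], with a stem-final [dʒ] ~ [tʃ] alternation.
Compare 'moon', with invariant [tʃ] in [notosotʃu] and [notosotʃ]: an analysis with underlying /tʃ/ and a rule producing [dʒ] before the GEN suffix would wrongly predict alternation here too.
Therefore /dʒ/ is basic and [tʃ] is derived by word-final obstruent devoicing (voiced obstruents become voiceless word-finally).
The underlying form of 'house' is therefore /rinopɔdʒ/.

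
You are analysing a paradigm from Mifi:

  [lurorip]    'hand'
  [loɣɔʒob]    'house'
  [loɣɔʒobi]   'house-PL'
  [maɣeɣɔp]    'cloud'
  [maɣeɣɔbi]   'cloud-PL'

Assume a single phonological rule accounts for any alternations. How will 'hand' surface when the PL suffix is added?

The stem for 'cloud' ends in [p] in [maɣeɣɔp] but [b] in [maɣeɣɔbi].
If /b/ were underlying and a rule turned it into [p] in isolation, 'house' would also alternate; but it has [b] in both [loɣɔʒob] and [loɣɔʒobi].
The alternation reflects intervocalic voicing: voiceless stops become voiced between vowels. /p/ is underlying.
The one attested form of 'hand', [lurorip], shows underlying /lurorip/. Applying the same rule between vowels gives [luroribi].

[luroribi]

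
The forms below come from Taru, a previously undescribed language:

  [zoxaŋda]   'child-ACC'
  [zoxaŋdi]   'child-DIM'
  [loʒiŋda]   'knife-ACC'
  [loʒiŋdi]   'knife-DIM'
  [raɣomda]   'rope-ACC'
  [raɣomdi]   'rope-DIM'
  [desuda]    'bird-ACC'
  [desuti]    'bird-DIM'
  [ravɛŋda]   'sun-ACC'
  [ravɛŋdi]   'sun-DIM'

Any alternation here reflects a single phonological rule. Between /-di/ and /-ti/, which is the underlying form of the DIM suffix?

/-ti/

The DIM suffix surfaces as [-di] and [-ti], depending on the final segment of the stem.
By contrast the ACC suffix keeps its initial [d] throughout — that segment must be underlying.
So the underlying form is /-ti/, and voiceless stops become voiced after a nasal.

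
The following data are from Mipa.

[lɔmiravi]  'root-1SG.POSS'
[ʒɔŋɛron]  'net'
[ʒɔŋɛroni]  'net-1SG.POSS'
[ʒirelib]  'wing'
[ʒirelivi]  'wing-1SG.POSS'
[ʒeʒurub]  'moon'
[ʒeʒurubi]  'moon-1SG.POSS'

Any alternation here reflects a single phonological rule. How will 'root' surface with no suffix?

[lɔmirab]

The stem for 'wing' ends in [b] in [ʒirelib] but [v] in [ʒirelivi].
Compare 'moon', with invariant [b] in [ʒeʒurub] and [ʒeʒurubi]: an analysis with underlying /b/ and a rule producing [v] before the 1SG.POSS suffix would wrongly predict alternation here too.
Therefore /v/ is basic and [b] is derived by word-final hardening (voiced fricatives become stops word-finally).
The one attested form of 'root', [lɔmiravi], shows underlying /lɔmirav/. Applying the same rule word-finally gives [lɔmirab].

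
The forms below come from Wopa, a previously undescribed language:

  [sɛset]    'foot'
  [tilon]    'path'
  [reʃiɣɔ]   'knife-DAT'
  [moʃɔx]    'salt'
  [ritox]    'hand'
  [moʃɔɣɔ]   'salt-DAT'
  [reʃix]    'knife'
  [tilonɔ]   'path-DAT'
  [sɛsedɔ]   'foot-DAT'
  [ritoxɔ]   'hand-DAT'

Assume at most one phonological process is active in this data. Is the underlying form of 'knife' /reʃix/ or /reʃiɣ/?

/reʃiɣ/

In [reʃix] and [reʃiɣɔ] the final segment of 'knife' alternates: [x] ~ [ɣ].
Compare 'hand', with invariant [x] in [ritox] and [ritoxɔ]: an analysis with underlying /x/ and a rule producing [ɣ] before the DAT suffix would wrongly predict alternation here too.
The alternation reflects word-final obstruent devoicing: voiced obstruents become voiceless word-finally. /ɣ/ is underlying.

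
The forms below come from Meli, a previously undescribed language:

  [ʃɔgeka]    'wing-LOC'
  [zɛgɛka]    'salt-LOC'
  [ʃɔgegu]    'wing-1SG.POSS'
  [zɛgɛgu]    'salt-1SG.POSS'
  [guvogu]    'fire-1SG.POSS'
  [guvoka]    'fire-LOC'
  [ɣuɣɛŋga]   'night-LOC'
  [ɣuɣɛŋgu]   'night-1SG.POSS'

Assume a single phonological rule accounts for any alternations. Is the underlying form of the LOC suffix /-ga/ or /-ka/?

The LOC suffix surfaces as [-ga] and [-ka], depending on the final segment of the stem.
By contrast the 1SG.POSS suffix keeps its initial [g] throughout — that segment must be underlying.
The LOC suffix is therefore /-ka/ underlyingly, with post-nasal voicing: voiceless stops become voiced after a nasal.

/-ka/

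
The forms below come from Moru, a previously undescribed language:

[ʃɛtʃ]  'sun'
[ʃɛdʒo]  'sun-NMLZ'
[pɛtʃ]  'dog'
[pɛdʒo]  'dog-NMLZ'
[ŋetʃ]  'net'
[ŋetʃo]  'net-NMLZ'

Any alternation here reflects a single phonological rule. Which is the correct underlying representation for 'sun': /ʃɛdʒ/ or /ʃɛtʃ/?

/ʃɛdʒ/

The stem for 'sun' ends in [tʃ] in [ʃɛtʃ] but [dʒ] in [ʃɛdʒo].
But 'net' keeps [tʃ] in both environments ([ŋetʃ], [ŋetʃo]), so there is no rule changing /tʃ/ to [dʒ] before the NMLZ suffix.
The underlying segment must be /dʒ/; voiced obstruents become voiceless word-finally, yielding [tʃ] there.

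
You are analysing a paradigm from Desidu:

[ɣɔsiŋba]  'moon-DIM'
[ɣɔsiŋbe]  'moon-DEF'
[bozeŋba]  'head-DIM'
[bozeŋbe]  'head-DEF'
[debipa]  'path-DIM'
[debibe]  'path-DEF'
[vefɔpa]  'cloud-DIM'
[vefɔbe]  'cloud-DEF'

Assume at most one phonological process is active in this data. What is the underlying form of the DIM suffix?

/-pa/

The DIM morpheme has two allomorphs, [-ba] and [-pa].
The DEF suffix, which begins with [b], is invariant after every stem; so [b] is not altered by any rule here.
The DIM suffix is therefore /-pa/ underlyingly, with post-nasal voicing: voiceless stops become voiced after a nasal.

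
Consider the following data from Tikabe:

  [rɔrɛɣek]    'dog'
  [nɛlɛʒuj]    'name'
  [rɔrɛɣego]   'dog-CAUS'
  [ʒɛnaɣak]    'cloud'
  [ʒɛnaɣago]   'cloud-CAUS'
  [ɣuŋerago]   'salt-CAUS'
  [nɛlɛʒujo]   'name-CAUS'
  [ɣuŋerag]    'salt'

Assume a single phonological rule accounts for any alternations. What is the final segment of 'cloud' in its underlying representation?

/k/

The stem for 'cloud' ends in [k] in [ʒɛnaɣak] but [g] in [ʒɛnaɣago].
If /g/ were underlying and a rule turned it into [k] in isolation, 'salt' would also alternate; but it has [g] in both [ɣuŋerag] and [ɣuŋerago].
Therefore /k/ is basic and [g] is derived by intervocalic voicing (voiceless stops become voiced between vowels).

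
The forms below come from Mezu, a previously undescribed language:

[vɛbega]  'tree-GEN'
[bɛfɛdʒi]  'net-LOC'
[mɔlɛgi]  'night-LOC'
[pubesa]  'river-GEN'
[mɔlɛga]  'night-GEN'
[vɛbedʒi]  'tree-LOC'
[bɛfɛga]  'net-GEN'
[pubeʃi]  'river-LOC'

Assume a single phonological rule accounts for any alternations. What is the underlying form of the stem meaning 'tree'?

/vɛbedʒ/

The root 'tree' surfaces as [vɛbega] and [vɛbedʒi], with a stem-final [g] ~ [dʒ] alternation.
If /g/ were underlying and a rule turned it into [dʒ] before the LOC suffix, 'night' would also alternate; but it has [g] in both [mɔlɛga] and [mɔlɛgi].
Therefore /dʒ/ is basic and [g] is derived by depalatalization (palato-alveolar /dʒ/ and /ʃ/ become [g] and [s] when no front vowel follows).
The underlying form of 'tree' is therefore /vɛbedʒ/.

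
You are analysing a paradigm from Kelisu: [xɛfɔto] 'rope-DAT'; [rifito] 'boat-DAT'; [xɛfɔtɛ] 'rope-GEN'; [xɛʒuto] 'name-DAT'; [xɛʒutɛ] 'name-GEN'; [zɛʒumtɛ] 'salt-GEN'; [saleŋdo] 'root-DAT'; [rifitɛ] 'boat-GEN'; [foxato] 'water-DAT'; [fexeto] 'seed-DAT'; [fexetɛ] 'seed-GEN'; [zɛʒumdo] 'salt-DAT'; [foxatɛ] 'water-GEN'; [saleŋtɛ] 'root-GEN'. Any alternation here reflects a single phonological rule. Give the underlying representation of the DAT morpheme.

The DAT suffix surfaces as [-do] and [-to], depending on the final segment of the stem.
By contrast the GEN suffix keeps its initial [t] throughout — that segment must be underlying.
So the underlying form is /-do/, and voiced stops become voiceless after a vowel.

/-do/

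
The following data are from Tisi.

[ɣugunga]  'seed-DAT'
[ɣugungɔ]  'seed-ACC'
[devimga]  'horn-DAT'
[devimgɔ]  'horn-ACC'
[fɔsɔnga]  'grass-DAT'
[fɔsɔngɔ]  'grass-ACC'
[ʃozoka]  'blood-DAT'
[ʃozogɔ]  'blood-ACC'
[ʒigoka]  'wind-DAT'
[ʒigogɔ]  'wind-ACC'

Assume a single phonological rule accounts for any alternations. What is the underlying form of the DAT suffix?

/-ka/

The DAT suffix surfaces as [-ga] and [-ka], depending on the final segment of the stem.
By contrast the ACC suffix keeps its initial [g] throughout — that segment must be underlying.
The DAT suffix is therefore /-ka/ underlyingly, with post-nasal voicing: voiceless stops become voiced after a nasal.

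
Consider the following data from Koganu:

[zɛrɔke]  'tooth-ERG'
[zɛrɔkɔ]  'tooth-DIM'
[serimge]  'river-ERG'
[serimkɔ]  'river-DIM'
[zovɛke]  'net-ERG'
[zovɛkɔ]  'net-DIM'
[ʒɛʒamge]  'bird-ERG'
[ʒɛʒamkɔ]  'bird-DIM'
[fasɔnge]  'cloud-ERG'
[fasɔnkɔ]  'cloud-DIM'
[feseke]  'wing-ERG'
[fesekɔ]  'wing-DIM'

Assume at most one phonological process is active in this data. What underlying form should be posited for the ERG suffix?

/-ge/

The ERG suffix surfaces as [-ge] and [-ke], depending on the final segment of the stem.
By contrast the DIM suffix keeps its initial [k] throughout — that segment must be underlying.
So the underlying form is /-ge/, and voiced stops become voiceless after a vowel.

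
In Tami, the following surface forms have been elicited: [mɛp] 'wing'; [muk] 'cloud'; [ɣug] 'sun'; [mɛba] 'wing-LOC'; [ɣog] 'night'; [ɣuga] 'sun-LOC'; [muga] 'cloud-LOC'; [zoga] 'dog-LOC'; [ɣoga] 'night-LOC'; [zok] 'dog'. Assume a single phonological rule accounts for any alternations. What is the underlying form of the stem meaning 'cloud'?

'cloud' shows [k] ~ [g] at the end of the stem ([muk] vs [muga]).
If /g/ were underlying and a rule turned it into [k] in isolation, 'sun' would also alternate; but it has [g] in both [ɣug] and [ɣuga].
Therefore /k/ is basic and [g] is derived by intervocalic voicing (voiceless stops become voiced between vowels).
So 'cloud' = /muk/.

/muk/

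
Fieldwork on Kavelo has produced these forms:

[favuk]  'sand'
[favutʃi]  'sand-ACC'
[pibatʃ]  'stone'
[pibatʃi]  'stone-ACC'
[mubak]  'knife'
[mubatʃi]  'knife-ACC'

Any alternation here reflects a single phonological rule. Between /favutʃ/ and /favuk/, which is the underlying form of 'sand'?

/favuk/

The stem for 'sand' ends in [k] in [favuk] but [tʃ] in [favutʃi].
If /tʃ/ were underlying and a rule turned it into [k] in isolation, 'stone' would also alternate; but it has [tʃ] in both [pibatʃ] and [pibatʃi].
The alternation reflects palatalization before a front vowel: /k/ becomes palato-alveolar [tʃ] before a front vowel. /k/ is underlying.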